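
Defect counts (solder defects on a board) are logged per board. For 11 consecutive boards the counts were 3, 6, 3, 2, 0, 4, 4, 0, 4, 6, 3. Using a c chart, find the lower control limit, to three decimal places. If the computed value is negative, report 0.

c̄ = (3 + 6 + 3 + 2 + 0 + 4 + 4 + 0 + 4 + 6 + 3) / 11 = 35 / 11 = 3.1818
LCL = c̄ − 3√c̄ = 3.1818 − 3 × 1.7838 = -2.1695 → 0 (cannot be negative)

0.000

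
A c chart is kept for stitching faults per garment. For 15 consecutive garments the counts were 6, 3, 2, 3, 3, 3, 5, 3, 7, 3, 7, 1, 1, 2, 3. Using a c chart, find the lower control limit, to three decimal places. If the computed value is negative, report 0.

c̄ = (6 + 3 + 2 + 3 + 3 + 3 + 5 + 3 + 7 + 3 + 7 + 1 + 1 + 2 + 3) / 15 = 52 / 15 = 3.4667
LCL = c̄ − 3√c̄ = 3.4667 − 3 × 1.8619 = -2.1190 → 0 (cannot be negative)

0.000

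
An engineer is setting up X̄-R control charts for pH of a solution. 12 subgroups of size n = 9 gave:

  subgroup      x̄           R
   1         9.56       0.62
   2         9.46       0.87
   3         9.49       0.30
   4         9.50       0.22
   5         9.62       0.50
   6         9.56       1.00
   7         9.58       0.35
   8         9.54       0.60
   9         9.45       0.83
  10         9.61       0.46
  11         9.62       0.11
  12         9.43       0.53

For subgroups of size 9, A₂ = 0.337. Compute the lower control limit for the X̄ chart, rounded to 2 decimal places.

X̄̄ = (9.56 + 9.46 + 9.49 + 9.50 + 9.62 + 9.56 + 9.58 + 9.54 + 9.45 + 9.61 + 9.62 + 9.43) / 12 = 114.4200 / 12 = 9.5350
R̄ = (0.62 + 0.87 + 0.30 + 0.22 + 0.50 + 1.00 + 0.35 + 0.60 + 0.83 + 0.46 + 0.11 + 0.53) / 12 = 6.3900 / 12 = 0.5325
LCL = X̄̄ − A₂·R̄ = 9.5350 − 0.337 × 0.5325 = 9.3555

9.36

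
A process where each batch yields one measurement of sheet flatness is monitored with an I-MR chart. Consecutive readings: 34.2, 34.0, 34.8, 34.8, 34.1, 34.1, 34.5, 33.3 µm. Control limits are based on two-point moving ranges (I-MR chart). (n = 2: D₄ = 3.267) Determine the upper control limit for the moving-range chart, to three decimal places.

Moving ranges: 0.2, 0.8, 0.0, 0.7, 0.0, 0.4, 1.2; M̄R̄ = 3.3000 / 7 = 0.4714
UCL_MR = D₄·M̄R̄ = 3.267 × 0.4714 = 1.5402

1.540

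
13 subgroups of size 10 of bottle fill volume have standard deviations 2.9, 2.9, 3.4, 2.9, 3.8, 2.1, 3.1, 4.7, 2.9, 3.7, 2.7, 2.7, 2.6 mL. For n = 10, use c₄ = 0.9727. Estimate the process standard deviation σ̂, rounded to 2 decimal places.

s̄ = (2.9 + 2.9 + 3.4 + 2.9 + 3.8 + 2.1 + 3.1 + 4.7 + 2.9 + 3.7 + 2.7 + 2.7 + 2.6) / 13 = 3.1077
σ̂ = s̄ / c₄ = 3.1077 / 0.9727 = 3.1949

3.19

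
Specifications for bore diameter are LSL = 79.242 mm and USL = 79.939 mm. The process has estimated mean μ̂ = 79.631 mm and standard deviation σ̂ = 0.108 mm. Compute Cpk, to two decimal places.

0.95

Cpu = (USL − μ̂) / (3σ̂) = (79.939 − 79.631) / (3 × 0.108) = 0.9506; Cpl = (μ̂ − LSL) / (3σ̂) = (79.631 − 79.242) / (3 × 0.108) = 1.2006; Cpk = min(Cpu, Cpl) = 0.9506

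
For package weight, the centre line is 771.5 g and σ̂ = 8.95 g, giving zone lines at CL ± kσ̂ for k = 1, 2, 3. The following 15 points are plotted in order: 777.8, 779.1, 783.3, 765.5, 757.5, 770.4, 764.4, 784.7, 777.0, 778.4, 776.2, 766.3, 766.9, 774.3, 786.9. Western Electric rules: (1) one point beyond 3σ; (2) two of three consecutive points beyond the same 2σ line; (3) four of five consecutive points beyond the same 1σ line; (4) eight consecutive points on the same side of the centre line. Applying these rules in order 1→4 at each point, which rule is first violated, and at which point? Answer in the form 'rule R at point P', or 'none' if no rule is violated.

Zone of each point (C = within 1σ̂, B = 1σ̂–2σ̂, A = 2σ̂–3σ̂, * = beyond 3σ̂; sign = side of CL): 1:+C, 2:+C, 3:+B, 4:-C, 5:-B, 6:-C, 7:-C, 8:+B, 9:+C, 10:+C, 11:+C, 12:-C, 13:-C, 14:+C, 15:+B
No rule fires across all 15 points.

none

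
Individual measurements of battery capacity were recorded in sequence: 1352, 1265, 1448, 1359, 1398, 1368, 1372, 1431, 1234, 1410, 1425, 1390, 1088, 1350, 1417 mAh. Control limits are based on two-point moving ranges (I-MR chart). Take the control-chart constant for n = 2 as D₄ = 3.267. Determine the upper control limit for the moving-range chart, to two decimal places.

360.54

Moving ranges: 87, 183, 89, 39, 30, 4, 59, 197, 176, 15, 35, 302, 262, 67; M̄R̄ = 1545.0000 / 14 = 110.3571
UCL_MR = D₄·M̄R̄ = 3.267 × 110.3571 = 360.5368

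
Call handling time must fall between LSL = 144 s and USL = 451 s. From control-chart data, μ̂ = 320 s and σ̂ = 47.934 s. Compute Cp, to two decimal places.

1.07

Cp = (USL − LSL) / (6σ̂) = (451 − 144) / (6 × 47.934) = 307.0000 / 287.6040 = 1.0674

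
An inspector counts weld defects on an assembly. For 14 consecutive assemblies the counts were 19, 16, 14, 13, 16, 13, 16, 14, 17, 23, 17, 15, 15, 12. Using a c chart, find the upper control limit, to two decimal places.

27.61

c̄ = (19 + 16 + 14 + 13 + 16 + 13 + 16 + 14 + 17 + 23 + 17 + 15 + 15 + 12) / 14 = 220 / 14 = 15.7143
UCL = c̄ + 3√c̄ = 15.7143 + 3 × √15.7143 = 15.7143 + 3 × 3.9641 = 27.6067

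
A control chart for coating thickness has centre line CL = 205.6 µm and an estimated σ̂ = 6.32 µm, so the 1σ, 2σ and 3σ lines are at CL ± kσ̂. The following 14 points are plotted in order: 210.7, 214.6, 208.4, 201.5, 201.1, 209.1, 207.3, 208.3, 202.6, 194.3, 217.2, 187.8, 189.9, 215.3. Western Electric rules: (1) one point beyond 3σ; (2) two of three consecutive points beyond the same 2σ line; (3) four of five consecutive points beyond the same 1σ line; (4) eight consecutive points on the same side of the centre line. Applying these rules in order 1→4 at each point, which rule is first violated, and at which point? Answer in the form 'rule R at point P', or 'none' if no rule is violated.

rule 2 at point 13

Zone of each point (C = within 1σ̂, B = 1σ̂–2σ̂, A = 2σ̂–3σ̂, * = beyond 3σ̂; sign = side of CL): 1:+C, 2:+B, 3:+C, 4:-C, 5:-C, 6:+C, 7:+C, 8:+C, 9:-C, 10:-B, 11:+B, 12:-A, 13:-A, 14:+B
Rule 2 (two of three consecutive points beyond the same 2σ limit) is satisfied at point 13.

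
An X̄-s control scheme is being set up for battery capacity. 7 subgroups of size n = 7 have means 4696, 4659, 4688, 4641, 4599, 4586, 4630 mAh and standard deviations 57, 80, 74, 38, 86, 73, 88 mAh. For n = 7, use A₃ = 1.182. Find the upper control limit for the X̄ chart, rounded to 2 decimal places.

X̄̄ = (4696 + 4659 + 4688 + 4641 + 4599 + 4586 + 4630) / 7 = 4642.7143
s̄ = (57 + 80 + 74 + 38 + 86 + 73 + 88) / 7 = 70.8571
UCL = X̄̄ + A₃·s̄ = 4642.7143 + 1.182 × 70.8571 = 4726.4674

4726.47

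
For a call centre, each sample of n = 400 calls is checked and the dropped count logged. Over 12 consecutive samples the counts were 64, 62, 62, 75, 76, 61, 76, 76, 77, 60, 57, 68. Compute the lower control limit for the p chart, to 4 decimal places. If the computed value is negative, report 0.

p̄ = Σdᵢ / (k·n) = 814 / (12 × 400) = 0.16958
LCL = p̄ − 3·√(p̄(1−p̄)/n) = 0.16958 − 3 × 0.01876 = 0.11329

0.1133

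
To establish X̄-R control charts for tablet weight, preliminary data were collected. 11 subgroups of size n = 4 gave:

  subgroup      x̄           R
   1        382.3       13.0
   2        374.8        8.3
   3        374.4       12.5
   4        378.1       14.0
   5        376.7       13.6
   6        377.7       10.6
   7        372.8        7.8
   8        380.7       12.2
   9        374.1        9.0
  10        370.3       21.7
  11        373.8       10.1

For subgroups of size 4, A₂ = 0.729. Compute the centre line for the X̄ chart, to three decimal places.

375.973

X̄̄ = (382.3 + 374.8 + 374.4 + 378.1 + 376.7 + 377.7 + 372.8 + 380.7 + 374.1 + 370.3 + 373.8) / 11 = 4135.7000 / 11 = 375.9727
CL = X̄̄ = 375.9727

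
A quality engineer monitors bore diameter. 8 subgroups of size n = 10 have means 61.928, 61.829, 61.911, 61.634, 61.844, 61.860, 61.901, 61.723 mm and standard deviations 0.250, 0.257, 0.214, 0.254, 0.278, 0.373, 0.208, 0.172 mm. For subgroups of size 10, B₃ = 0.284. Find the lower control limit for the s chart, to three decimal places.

0.071

s̄ = (0.250 + 0.257 + 0.214 + 0.254 + 0.278 + 0.373 + 0.208 + 0.172) / 8 = 0.2508
LCL_s = B₃·s̄ = 0.284 × 0.2508 = 0.0712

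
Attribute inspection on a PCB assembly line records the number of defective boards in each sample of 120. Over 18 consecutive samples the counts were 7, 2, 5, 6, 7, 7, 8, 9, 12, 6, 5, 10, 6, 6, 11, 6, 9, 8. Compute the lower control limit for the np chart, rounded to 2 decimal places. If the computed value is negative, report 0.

p̄ = Σdᵢ / (k·n) = 130 / (18 × 120) = 0.06019
LCL = np̄ − 3·√(np̄(1−p̄)) = 7.2222 − 3 × 2.6053 = -0.5937 → 0 (negative, so LCL = 0)

0.00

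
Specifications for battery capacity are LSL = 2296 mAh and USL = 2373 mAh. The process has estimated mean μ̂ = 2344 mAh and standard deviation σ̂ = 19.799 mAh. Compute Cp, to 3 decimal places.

0.648

Cp = (USL − LSL) / (6σ̂) = (2373 − 2296) / (6 × 19.799) = 77.0000 / 118.7940 = 0.6482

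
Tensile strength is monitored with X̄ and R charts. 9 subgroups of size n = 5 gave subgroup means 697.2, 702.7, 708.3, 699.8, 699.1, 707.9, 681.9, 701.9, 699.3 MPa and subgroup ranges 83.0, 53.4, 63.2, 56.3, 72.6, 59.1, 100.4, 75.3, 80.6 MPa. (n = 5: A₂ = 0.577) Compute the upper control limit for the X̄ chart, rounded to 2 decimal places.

X̄̄ = (697.2 + 702.7 + 708.3 + 699.8 + 699.1 + 707.9 + 681.9 + 701.9 + 699.3) / 9 = 6298.1000 / 9 = 699.7889
R̄ = (83.0 + 53.4 + 63.2 + 56.3 + 72.6 + 59.1 + 100.4 + 75.3 + 80.6) / 9 = 643.9000 / 9 = 71.5444
UCL = X̄̄ + A₂·R̄ = 699.7889 + 0.577 × 71.5444 = 741.0700

741.07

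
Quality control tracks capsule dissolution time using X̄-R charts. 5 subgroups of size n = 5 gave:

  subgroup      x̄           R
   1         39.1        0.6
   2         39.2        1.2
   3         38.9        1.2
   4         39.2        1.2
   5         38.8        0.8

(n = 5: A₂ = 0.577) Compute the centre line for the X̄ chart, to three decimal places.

X̄̄ = (39.1 + 39.2 + 38.9 + 39.2 + 38.8) / 5 = 195.2000 / 5 = 39.0400
CL = X̄̄ = 39.0400

39.040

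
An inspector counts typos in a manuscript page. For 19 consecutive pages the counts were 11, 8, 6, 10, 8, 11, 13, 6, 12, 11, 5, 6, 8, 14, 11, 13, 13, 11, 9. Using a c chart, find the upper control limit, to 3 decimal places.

19.176

c̄ = (11 + 8 + 6 + 10 + 8 + 11 + 13 + 6 + 12 + 11 + 5 + 6 + 8 + 14 + 11 + 13 + 13 + 11 + 9) / 19 = 186 / 19 = 9.7895
UCL = c̄ + 3√c̄ = 9.7895 + 3 × √9.7895 = 9.7895 + 3 × 3.1288 = 19.1759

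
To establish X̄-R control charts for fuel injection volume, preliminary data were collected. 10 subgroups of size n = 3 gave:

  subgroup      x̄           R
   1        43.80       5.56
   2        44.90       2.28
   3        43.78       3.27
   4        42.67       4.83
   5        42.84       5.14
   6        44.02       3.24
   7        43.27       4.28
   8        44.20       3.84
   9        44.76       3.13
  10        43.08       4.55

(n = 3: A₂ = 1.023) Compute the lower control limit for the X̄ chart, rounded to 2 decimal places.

39.63

X̄̄ = (43.80 + 44.90 + 43.78 + 42.67 + 42.84 + 44.02 + 43.27 + 44.20 + 44.76 + 43.08) / 10 = 437.3200 / 10 = 43.7320
R̄ = (5.56 + 2.28 + 3.27 + 4.83 + 5.14 + 3.24 + 4.28 + 3.84 + 3.13 + 4.55) / 10 = 40.1200 / 10 = 4.0120
LCL = X̄̄ − A₂·R̄ = 43.7320 − 1.023 × 4.0120 = 39.6277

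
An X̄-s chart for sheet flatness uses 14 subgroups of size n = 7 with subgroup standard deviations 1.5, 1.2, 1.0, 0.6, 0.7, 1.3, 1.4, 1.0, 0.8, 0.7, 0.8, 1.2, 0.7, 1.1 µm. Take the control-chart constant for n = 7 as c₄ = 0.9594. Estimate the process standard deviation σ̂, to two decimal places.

1.04

s̄ = (1.5 + 1.2 + 1.0 + 0.6 + 0.7 + 1.3 + 1.4 + 1.0 + 0.8 + 0.7 + 0.8 + 1.2 + 0.7 + 1.1) / 14 = 1.0000
σ̂ = s̄ / c₄ = 1.0000 / 0.9594 = 1.0423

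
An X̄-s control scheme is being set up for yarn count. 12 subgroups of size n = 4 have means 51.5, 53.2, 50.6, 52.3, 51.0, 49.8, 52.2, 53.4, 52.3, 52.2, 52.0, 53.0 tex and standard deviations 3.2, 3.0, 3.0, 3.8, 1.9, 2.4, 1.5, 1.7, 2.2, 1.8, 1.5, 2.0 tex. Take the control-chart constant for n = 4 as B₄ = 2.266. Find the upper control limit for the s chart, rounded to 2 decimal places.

s̄ = (3.2 + 3.0 + 3.0 + 3.8 + 1.9 + 2.4 + 1.5 + 1.7 + 2.2 + 1.8 + 1.5 + 2.0) / 12 = 2.3333
UCL_s = B₄·s̄ = 2.266 × 2.3333 = 5.2873

5.29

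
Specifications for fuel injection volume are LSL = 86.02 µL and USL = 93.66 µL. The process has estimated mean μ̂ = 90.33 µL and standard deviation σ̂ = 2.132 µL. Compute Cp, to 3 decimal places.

0.597

Cp = (USL − LSL) / (6σ̂) = (93.66 − 86.02) / (6 × 2.132) = 7.6400 / 12.7920 = 0.5972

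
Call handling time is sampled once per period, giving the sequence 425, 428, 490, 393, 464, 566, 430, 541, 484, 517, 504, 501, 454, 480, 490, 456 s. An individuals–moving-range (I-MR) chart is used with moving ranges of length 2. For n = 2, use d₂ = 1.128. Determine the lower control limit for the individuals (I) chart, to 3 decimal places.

333.707

X̄ = (425 + 428 + 490 + 393 + 464 + 566 + 430 + 541 + 484 + 517 + 504 + 501 + 454 + 480 + 490 + 456) / 16 = 476.4375
Moving ranges: 3, 62, 97, 71, 102, 136, 111, 57, 33, 13, 3, 47, 26, 10, 34; M̄R̄ = 805.0000 / 15 = 53.6667
LCL = X̄ − 3·M̄R̄/d₂ = 476.4375 − 3 × 53.6667 / 1.128 = 333.7070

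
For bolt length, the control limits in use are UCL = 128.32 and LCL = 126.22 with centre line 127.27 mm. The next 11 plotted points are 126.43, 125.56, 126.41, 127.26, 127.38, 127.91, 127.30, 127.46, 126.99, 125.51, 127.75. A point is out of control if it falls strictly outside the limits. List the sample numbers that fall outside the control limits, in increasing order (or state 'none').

2, 10

Compare each point to [126.22, 128.32]: sample 2 = 125.56 < LCL; sample 10 = 125.51 < LCL.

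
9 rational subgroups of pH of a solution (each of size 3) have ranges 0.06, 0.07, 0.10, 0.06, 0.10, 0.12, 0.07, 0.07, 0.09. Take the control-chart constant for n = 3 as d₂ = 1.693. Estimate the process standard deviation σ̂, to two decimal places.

0.05

R̄ = (0.06 + 0.07 + 0.10 + 0.06 + 0.10 + 0.12 + 0.07 + 0.07 + 0.09) / 9 = 0.0822
σ̂ = R̄ / d₂ = 0.0822 / 1.693 = 0.0486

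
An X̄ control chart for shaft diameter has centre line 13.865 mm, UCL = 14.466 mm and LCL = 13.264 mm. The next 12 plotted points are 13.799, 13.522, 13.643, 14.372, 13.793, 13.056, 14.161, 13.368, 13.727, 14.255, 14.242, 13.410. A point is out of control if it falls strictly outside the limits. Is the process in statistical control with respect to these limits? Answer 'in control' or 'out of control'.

out of control

Compare each point to [13.264, 14.466]: sample 6 = 13.056 < LCL.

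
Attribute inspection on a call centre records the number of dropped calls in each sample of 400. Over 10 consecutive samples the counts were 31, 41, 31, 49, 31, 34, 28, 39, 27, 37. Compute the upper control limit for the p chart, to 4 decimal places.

p̄ = Σdᵢ / (k·n) = 348 / (10 × 400) = 0.08700
UCL = p̄ + 3·√(p̄(1−p̄)/n) = 0.08700 + 3 × √(0.08700×0.91300/400) = 0.08700 + 3 × 0.01409 = 0.12928

0.1293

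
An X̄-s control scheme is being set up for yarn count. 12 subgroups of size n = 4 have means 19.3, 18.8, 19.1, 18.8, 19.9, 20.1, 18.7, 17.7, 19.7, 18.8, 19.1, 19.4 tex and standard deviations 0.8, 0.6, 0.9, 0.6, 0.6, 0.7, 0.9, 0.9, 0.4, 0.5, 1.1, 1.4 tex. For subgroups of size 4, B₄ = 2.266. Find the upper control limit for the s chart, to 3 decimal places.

s̄ = (0.8 + 0.6 + 0.9 + 0.6 + 0.6 + 0.7 + 0.9 + 0.9 + 0.4 + 0.5 + 1.1 + 1.4) / 12 = 0.7833
UCL_s = B₄·s̄ = 2.266 × 0.7833 = 1.7750

1.775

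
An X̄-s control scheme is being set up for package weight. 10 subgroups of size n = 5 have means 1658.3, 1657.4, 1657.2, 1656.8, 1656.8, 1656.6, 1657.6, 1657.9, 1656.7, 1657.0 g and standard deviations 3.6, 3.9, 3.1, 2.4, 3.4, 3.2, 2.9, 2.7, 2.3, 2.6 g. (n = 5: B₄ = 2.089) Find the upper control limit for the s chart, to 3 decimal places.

s̄ = (3.6 + 3.9 + 3.1 + 2.4 + 3.4 + 3.2 + 2.9 + 2.7 + 2.3 + 2.6) / 10 = 3.0100
UCL_s = B₄·s̄ = 2.089 × 3.0100 = 6.2879

6.288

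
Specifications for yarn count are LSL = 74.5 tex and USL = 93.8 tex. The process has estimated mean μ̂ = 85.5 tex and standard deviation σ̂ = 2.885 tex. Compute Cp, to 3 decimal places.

1.115

Cp = (USL − LSL) / (6σ̂) = (93.8 − 74.5) / (6 × 2.885) = 19.3000 / 17.3100 = 1.1150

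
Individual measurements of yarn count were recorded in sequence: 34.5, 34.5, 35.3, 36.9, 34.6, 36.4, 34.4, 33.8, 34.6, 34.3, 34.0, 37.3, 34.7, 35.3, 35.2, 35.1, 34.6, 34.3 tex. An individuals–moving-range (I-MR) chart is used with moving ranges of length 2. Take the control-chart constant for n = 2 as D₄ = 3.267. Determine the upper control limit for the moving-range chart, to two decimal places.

3.46

Moving ranges: 0.0, 0.8, 1.6, 2.3, 1.8, 2.0, 0.6, 0.8, 0.3, 0.3, 3.3, 2.6, 0.6, 0.1, 0.1, 0.5, 0.3; M̄R̄ = 18.0000 / 17 = 1.0588
UCL_MR = D₄·M̄R̄ = 3.267 × 1.0588 = 3.4592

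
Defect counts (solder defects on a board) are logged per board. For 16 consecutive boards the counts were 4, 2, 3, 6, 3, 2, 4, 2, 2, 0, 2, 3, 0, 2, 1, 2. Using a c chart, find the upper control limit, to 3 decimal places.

6.998

c̄ = (4 + 2 + 3 + 6 + 3 + 2 + 4 + 2 + 2 + 0 + 2 + 3 + 0 + 2 + 1 + 2) / 16 = 38 / 16 = 2.3750
UCL = c̄ + 3√c̄ = 2.3750 + 3 × √2.3750 = 2.3750 + 3 × 1.5411 = 6.9983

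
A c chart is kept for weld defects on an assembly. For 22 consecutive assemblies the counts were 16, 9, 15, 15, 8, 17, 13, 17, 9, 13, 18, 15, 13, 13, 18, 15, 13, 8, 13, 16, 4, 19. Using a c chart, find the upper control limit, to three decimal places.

c̄ = (16 + 9 + 15 + 15 + 8 + 17 + 13 + 17 + 9 + 13 + 18 + 15 + 13 + 13 + 18 + 15 + 13 + 8 + 13 + 16 + 4 + 19) / 22 = 297 / 22 = 13.5000
UCL = c̄ + 3√c̄ = 13.5000 + 3 × √13.5000 = 13.5000 + 3 × 3.6742 = 24.5227

24.523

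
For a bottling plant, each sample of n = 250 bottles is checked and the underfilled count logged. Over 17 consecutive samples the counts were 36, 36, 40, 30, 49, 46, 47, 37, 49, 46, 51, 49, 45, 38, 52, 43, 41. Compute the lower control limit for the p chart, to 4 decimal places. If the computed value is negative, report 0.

p̄ = Σdᵢ / (k·n) = 735 / (17 × 250) = 0.17294
LCL = p̄ − 3·√(p̄(1−p̄)/n) = 0.17294 − 3 × 0.02392 = 0.10118

0.1012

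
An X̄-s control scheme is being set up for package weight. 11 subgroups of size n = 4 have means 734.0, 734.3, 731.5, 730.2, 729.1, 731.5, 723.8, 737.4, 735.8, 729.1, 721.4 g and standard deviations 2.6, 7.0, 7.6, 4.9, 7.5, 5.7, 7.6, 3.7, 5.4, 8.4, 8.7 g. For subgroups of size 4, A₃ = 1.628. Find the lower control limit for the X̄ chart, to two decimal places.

X̄̄ = (734.0 + 734.3 + 731.5 + 730.2 + 729.1 + 731.5 + 723.8 + 737.4 + 735.8 + 729.1 + 721.4) / 11 = 730.7364
s̄ = (2.6 + 7.0 + 7.6 + 4.9 + 7.5 + 5.7 + 7.6 + 3.7 + 5.4 + 8.4 + 8.7) / 11 = 6.2818
LCL = X̄̄ − A₃·s̄ = 730.7364 − 1.628 × 6.2818 = 720.5096

720.51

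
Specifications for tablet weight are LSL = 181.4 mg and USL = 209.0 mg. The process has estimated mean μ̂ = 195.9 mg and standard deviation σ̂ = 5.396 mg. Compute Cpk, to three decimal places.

0.809

Cpu = (USL − μ̂) / (3σ̂) = (209.0 − 195.9) / (3 × 5.396) = 0.8092; Cpl = (μ̂ − LSL) / (3σ̂) = (195.9 − 181.4) / (3 × 5.396) = 0.8957; Cpk = min(Cpu, Cpl) = 0.8092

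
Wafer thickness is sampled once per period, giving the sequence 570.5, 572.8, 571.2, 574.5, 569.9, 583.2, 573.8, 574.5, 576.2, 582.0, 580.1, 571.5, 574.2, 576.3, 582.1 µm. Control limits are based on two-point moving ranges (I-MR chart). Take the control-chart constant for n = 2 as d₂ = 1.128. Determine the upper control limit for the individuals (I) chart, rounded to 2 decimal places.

X̄ = (570.5 + 572.8 + 571.2 + 574.5 + 569.9 + 583.2 + 573.8 + 574.5 + 576.2 + 582.0 + 580.1 + 571.5 + 574.2 + 576.3 + 582.1) / 15 = 575.5200
Moving ranges: 2.3, 1.6, 3.3, 4.6, 13.3, 9.4, 0.7, 1.7, 5.8, 1.9, 8.6, 2.7, 2.1, 5.8; M̄R̄ = 63.8000 / 14 = 4.5571
UCL = X̄ + 3·M̄R̄/d₂ = 575.5200 + 3 × 4.5571 / 1.128 = 587.6401

587.64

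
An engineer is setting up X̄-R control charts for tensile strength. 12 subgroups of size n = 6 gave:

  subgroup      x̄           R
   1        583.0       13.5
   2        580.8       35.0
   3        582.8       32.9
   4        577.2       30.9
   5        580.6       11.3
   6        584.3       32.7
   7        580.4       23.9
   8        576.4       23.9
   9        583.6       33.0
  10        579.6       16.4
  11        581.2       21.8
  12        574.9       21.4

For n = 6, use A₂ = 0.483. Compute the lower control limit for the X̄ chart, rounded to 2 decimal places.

568.46

X̄̄ = (583.0 + 580.8 + 582.8 + 577.2 + 580.6 + 584.3 + 580.4 + 576.4 + 583.6 + 579.6 + 581.2 + 574.9) / 12 = 6964.8000 / 12 = 580.4000
R̄ = (13.5 + 35.0 + 32.9 + 30.9 + 11.3 + 32.7 + 23.9 + 23.9 + 33.0 + 16.4 + 21.8 + 21.4) / 12 = 296.7000 / 12 = 24.7250
LCL = X̄̄ − A₂·R̄ = 580.4000 − 0.483 × 24.7250 = 568.4578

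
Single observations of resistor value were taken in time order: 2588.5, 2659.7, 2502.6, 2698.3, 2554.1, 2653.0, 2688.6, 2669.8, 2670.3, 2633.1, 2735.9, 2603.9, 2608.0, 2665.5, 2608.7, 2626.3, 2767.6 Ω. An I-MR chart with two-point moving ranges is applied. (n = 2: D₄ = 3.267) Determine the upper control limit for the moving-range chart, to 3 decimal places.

Moving ranges: 71.2, 157.1, 195.7, 144.2, 98.9, 35.6, 18.8, 0.5, 37.2, 102.8, 132.0, 4.1, 57.5, 56.8, 17.6, 141.3; M̄R̄ = 1271.3000 / 16 = 79.4562
UCL_MR = D₄·M̄R̄ = 3.267 × 79.4562 = 259.5836

259.584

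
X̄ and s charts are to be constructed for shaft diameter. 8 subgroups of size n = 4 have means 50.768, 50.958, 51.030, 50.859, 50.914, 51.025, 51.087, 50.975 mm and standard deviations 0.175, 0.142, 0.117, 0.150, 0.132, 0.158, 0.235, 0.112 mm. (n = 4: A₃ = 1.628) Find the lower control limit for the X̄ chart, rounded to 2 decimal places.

X̄̄ = (50.768 + 50.958 + 51.030 + 50.859 + 50.914 + 51.025 + 51.087 + 50.975) / 8 = 50.9520
s̄ = (0.175 + 0.142 + 0.117 + 0.150 + 0.132 + 0.158 + 0.235 + 0.112) / 8 = 0.1526
LCL = X̄̄ − A₃·s̄ = 50.9520 − 1.628 × 0.1526 = 50.7035

50.70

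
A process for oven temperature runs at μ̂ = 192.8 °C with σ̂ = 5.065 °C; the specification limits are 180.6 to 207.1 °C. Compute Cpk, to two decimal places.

Cpu = (USL − μ̂) / (3σ̂) = (207.1 − 192.8) / (3 × 5.065) = 0.9411; Cpl = (μ̂ − LSL) / (3σ̂) = (192.8 − 180.6) / (3 × 5.065) = 0.8029; Cpk = min(Cpu, Cpl) = 0.8029

0.80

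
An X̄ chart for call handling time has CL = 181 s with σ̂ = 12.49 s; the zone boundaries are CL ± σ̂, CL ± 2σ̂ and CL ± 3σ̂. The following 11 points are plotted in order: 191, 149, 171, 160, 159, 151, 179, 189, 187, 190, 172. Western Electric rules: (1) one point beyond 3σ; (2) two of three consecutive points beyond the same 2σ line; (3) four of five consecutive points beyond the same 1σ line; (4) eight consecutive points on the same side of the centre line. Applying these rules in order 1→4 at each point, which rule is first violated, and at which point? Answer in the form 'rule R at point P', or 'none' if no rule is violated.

rule 3 at point 6

Zone of each point (C = within 1σ̂, B = 1σ̂–2σ̂, A = 2σ̂–3σ̂, * = beyond 3σ̂; sign = side of CL): 1:+C, 2:-A, 3:-C, 4:-B, 5:-B, 6:-A, 7:-C, 8:+C, 9:+C, 10:+C, 11:-C
Rule 3 (four of five consecutive points beyond the same 1σ limit) is satisfied at point 6.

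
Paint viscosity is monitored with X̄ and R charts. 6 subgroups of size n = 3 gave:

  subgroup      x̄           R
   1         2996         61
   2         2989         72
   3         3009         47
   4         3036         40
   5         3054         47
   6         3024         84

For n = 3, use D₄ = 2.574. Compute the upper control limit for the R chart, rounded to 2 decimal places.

150.58

R̄ = (61 + 72 + 47 + 40 + 47 + 84) / 6 = 351.0000 / 6 = 58.5000
UCL_R = D₄·R̄ = 2.574 × 58.5000 = 150.5790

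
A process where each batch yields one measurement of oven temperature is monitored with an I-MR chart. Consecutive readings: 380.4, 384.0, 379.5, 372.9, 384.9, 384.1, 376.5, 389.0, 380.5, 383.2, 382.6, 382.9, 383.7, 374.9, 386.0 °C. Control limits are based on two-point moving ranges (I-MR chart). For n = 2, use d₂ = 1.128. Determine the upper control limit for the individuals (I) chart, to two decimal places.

396.95

X̄ = (380.4 + 384.0 + 379.5 + 372.9 + 384.9 + 384.1 + 376.5 + 389.0 + 380.5 + 383.2 + 382.6 + 382.9 + 383.7 + 374.9 + 386.0) / 15 = 381.6733
Moving ranges: 3.6, 4.5, 6.6, 12.0, 0.8, 7.6, 12.5, 8.5, 2.7, 0.6, 0.3, 0.8, 8.8, 11.1; M̄R̄ = 80.4000 / 14 = 5.7429
UCL = X̄ + 3·M̄R̄/d₂ = 381.6733 + 3 × 5.7429 / 1.128 = 396.9469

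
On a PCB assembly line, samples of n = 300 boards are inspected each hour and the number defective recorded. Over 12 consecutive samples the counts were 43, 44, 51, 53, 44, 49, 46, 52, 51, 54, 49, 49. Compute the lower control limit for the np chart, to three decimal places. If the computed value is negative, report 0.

p̄ = Σdᵢ / (k·n) = 585 / (12 × 300) = 0.16250
LCL = np̄ − 3·√(np̄(1−p̄)) = 48.7500 − 3 × 6.3897 = 29.5809

29.581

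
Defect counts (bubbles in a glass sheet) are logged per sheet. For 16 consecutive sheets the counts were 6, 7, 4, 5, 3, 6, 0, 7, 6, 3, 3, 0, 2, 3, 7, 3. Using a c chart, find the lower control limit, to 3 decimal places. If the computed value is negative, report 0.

0.000

c̄ = (6 + 7 + 4 + 5 + 3 + 6 + 0 + 7 + 6 + 3 + 3 + 0 + 2 + 3 + 7 + 3) / 16 = 65 / 16 = 4.0625
LCL = c̄ − 3√c̄ = 4.0625 − 3 × 2.0156 = -1.9842 → 0 (cannot be negative)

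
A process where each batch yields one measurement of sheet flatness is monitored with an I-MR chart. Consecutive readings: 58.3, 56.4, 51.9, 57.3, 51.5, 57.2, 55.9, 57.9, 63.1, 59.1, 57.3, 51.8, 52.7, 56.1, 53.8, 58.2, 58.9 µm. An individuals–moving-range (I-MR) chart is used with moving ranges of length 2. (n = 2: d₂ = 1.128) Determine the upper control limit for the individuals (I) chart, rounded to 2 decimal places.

65.43

X̄ = (58.3 + 56.4 + 51.9 + 57.3 + 51.5 + 57.2 + 55.9 + 57.9 + 63.1 + 59.1 + 57.3 + 51.8 + 52.7 + 56.1 + 53.8 + 58.2 + 58.9) / 17 = 56.3176
Moving ranges: 1.9, 4.5, 5.4, 5.8, 5.7, 1.3, 2.0, 5.2, 4.0, 1.8, 5.5, 0.9, 3.4, 2.3, 4.4, 0.7; M̄R̄ = 54.8000 / 16 = 3.4250
UCL = X̄ + 3·M̄R̄/d₂ = 56.3176 + 3 × 3.4250 / 1.128 = 65.4267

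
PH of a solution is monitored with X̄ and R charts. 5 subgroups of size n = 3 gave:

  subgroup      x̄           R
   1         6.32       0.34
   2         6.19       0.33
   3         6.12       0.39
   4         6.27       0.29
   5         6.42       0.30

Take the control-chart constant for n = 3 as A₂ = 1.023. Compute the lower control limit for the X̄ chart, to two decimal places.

5.93

X̄̄ = (6.32 + 6.19 + 6.12 + 6.27 + 6.42) / 5 = 31.3200 / 5 = 6.2640
R̄ = (0.34 + 0.33 + 0.39 + 0.29 + 0.30) / 5 = 1.6500 / 5 = 0.3300
LCL = X̄̄ − A₂·R̄ = 6.2640 − 1.023 × 0.3300 = 5.9264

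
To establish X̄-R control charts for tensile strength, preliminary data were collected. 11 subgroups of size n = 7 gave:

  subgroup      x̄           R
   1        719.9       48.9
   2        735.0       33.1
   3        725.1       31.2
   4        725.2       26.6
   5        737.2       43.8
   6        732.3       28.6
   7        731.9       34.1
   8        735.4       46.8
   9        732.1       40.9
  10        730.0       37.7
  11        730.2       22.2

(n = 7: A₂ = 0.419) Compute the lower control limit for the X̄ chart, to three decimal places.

X̄̄ = (719.9 + 735.0 + 725.1 + 725.2 + 737.2 + 732.3 + 731.9 + 735.4 + 732.1 + 730.0 + 730.2) / 11 = 8034.3000 / 11 = 730.3909
R̄ = (48.9 + 33.1 + 31.2 + 26.6 + 43.8 + 28.6 + 34.1 + 46.8 + 40.9 + 37.7 + 22.2) / 11 = 393.9000 / 11 = 35.8091
LCL = X̄̄ − A₂·R̄ = 730.3909 − 0.419 × 35.8091 = 715.3869

715.387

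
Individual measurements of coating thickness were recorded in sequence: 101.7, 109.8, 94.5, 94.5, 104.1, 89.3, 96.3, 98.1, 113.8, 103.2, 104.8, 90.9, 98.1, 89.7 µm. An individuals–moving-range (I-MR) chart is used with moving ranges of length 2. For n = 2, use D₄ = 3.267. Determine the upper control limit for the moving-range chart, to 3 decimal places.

Moving ranges: 8.1, 15.3, 0.0, 9.6, 14.8, 7.0, 1.8, 15.7, 10.6, 1.6, 13.9, 7.2, 8.4; M̄R̄ = 114.0000 / 13 = 8.7692
UCL_MR = D₄·M̄R̄ = 3.267 × 8.7692 = 28.6491

28.649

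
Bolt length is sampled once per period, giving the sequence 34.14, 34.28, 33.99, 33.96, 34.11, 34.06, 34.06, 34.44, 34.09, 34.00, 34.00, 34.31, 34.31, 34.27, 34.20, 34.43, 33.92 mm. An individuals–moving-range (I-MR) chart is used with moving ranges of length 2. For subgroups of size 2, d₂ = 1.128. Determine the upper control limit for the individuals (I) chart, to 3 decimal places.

X̄ = (34.14 + 34.28 + 33.99 + 33.96 + 34.11 + 34.06 + 34.06 + 34.44 + 34.09 + 34.00 + 34.00 + 34.31 + 34.31 + 34.27 + 34.20 + 34.43 + 33.92) / 17 = 34.1512
Moving ranges: 0.14, 0.29, 0.03, 0.15, 0.05, 0.00, 0.38, 0.35, 0.09, 0.00, 0.31, 0.00, 0.04, 0.07, 0.23, 0.51; M̄R̄ = 2.6400 / 16 = 0.1650
UCL = X̄ + 3·M̄R̄/d₂ = 34.1512 + 3 × 0.1650 / 1.128 = 34.5900

34.590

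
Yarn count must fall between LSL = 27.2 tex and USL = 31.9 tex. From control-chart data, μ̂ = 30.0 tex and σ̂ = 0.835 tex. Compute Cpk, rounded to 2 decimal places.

0.76

Cpu = (USL − μ̂) / (3σ̂) = (31.9 − 30.0) / (3 × 0.835) = 0.7585; Cpl = (μ̂ − LSL) / (3σ̂) = (30.0 − 27.2) / (3 × 0.835) = 1.1178; Cpk = min(Cpu, Cpl) = 0.7585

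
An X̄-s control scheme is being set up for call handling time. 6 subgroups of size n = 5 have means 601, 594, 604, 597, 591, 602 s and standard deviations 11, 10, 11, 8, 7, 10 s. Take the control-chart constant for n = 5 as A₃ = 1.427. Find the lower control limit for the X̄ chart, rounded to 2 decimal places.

584.61

X̄̄ = (601 + 594 + 604 + 597 + 591 + 602) / 6 = 598.1667
s̄ = (11 + 10 + 11 + 8 + 7 + 10) / 6 = 9.5000
LCL = X̄̄ − A₃·s̄ = 598.1667 − 1.427 × 9.5000 = 584.6102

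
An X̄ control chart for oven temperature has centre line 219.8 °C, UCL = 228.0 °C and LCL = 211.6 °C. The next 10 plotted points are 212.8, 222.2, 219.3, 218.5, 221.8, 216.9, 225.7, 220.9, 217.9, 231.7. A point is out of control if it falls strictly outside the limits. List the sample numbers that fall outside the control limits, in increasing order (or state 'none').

10

Compare each point to [211.6, 228.0]: sample 10 = 231.7 > UCL.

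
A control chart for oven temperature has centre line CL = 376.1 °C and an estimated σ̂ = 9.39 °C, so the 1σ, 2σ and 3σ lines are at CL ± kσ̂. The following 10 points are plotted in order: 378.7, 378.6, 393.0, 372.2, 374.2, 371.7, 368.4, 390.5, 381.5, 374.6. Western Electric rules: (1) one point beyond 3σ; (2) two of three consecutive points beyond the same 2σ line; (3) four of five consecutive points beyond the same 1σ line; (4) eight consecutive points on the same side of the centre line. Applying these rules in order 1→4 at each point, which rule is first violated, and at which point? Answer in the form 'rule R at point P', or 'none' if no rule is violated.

none

Zone of each point (C = within 1σ̂, B = 1σ̂–2σ̂, A = 2σ̂–3σ̂, * = beyond 3σ̂; sign = side of CL): 1:+C, 2:+C, 3:+B, 4:-C, 5:-C, 6:-C, 7:-C, 8:+B, 9:+C, 10:-C
No rule fires across all 10 points.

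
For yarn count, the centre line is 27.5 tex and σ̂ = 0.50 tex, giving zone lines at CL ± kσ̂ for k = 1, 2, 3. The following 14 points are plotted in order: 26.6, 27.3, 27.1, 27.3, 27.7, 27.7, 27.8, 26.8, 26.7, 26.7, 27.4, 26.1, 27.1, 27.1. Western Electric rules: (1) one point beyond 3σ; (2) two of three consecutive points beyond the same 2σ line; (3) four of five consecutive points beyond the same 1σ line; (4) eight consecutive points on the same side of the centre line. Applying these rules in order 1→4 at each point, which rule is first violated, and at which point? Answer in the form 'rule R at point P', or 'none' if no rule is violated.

rule 3 at point 12

Zone of each point (C = within 1σ̂, B = 1σ̂–2σ̂, A = 2σ̂–3σ̂, * = beyond 3σ̂; sign = side of CL): 1:-B, 2:-C, 3:-C, 4:-C, 5:+C, 6:+C, 7:+C, 8:-B, 9:-B, 10:-B, 11:-C, 12:-A, 13:-C, 14:-C
Rule 3 (four of five consecutive points beyond the same 1σ limit) is satisfied at point 12.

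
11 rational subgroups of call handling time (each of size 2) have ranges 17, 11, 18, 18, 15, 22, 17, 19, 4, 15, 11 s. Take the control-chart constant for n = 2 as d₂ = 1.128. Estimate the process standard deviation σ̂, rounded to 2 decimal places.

13.46

R̄ = (17 + 11 + 18 + 18 + 15 + 22 + 17 + 19 + 4 + 15 + 11) / 11 = 15.1818
σ̂ = R̄ / d₂ = 15.1818 / 1.128 = 13.4591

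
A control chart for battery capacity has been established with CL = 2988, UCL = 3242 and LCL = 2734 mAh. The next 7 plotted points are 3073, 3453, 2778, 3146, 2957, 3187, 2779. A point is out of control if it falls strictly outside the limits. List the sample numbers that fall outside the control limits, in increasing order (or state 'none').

2

Compare each point to [2734, 3242]: sample 2 = 3453 > UCL.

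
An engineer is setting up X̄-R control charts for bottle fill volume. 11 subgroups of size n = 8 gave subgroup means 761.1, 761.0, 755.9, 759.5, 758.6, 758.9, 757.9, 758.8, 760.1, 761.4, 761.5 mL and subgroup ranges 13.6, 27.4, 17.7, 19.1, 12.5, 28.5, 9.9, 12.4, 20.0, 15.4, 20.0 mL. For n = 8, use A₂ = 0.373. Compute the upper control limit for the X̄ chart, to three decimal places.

766.181

X̄̄ = (761.1 + 761.0 + 755.9 + 759.5 + 758.6 + 758.9 + 757.9 + 758.8 + 760.1 + 761.4 + 761.5) / 11 = 8354.7000 / 11 = 759.5182
R̄ = (13.6 + 27.4 + 17.7 + 19.1 + 12.5 + 28.5 + 9.9 + 12.4 + 20.0 + 15.4 + 20.0) / 11 = 196.5000 / 11 = 17.8636
UCL = X̄̄ + A₂·R̄ = 759.5182 + 0.373 × 17.8636 = 766.1813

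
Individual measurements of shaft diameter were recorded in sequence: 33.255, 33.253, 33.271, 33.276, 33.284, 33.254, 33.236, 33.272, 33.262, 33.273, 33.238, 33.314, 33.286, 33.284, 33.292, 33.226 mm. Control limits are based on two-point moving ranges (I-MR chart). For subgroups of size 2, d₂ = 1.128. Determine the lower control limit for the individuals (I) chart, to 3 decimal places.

X̄ = (33.255 + 33.253 + 33.271 + 33.276 + 33.284 + 33.254 + 33.236 + 33.272 + 33.262 + 33.273 + 33.238 + 33.314 + 33.286 + 33.284 + 33.292 + 33.226) / 16 = 33.2672
Moving ranges: 0.002, 0.018, 0.005, 0.008, 0.030, 0.018, 0.036, 0.010, 0.011, 0.035, 0.076, 0.028, 0.002, 0.008, 0.066; M̄R̄ = 0.3530 / 15 = 0.0235
LCL = X̄ − 3·M̄R̄/d₂ = 33.2672 − 3 × 0.0235 / 1.128 = 33.2047

33.205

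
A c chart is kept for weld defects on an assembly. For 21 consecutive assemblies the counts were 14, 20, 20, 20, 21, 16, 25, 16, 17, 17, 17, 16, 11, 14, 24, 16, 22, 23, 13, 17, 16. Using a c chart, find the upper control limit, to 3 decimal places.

30.534

c̄ = (14 + 20 + 20 + 20 + 21 + 16 + 25 + 16 + 17 + 17 + 17 + 16 + 11 + 14 + 24 + 16 + 22 + 23 + 13 + 17 + 16) / 21 = 375 / 21 = 17.8571
UCL = c̄ + 3√c̄ = 17.8571 + 3 × √17.8571 = 17.8571 + 3 × 4.2258 = 30.5345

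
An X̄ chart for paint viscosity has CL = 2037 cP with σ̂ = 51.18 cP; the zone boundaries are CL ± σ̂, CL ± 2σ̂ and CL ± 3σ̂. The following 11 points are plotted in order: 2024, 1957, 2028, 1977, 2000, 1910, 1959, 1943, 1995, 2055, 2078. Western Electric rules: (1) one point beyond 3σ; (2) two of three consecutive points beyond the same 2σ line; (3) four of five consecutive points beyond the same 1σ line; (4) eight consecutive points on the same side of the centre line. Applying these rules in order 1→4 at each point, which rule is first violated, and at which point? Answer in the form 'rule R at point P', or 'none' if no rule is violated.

rule 3 at point 8

Zone of each point (C = within 1σ̂, B = 1σ̂–2σ̂, A = 2σ̂–3σ̂, * = beyond 3σ̂; sign = side of CL): 1:-C, 2:-B, 3:-C, 4:-B, 5:-C, 6:-A, 7:-B, 8:-B, 9:-C, 10:+C, 11:+C
Rule 3 (four of five consecutive points beyond the same 1σ limit) is satisfied at point 8.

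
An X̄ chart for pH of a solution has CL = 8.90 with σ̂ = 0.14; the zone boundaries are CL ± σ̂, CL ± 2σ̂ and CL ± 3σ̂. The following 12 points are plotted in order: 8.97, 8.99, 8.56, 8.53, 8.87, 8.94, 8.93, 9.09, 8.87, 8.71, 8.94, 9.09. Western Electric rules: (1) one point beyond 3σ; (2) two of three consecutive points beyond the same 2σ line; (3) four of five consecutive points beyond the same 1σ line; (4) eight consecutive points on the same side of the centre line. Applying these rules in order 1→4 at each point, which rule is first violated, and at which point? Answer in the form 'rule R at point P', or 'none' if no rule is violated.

Zone of each point (C = within 1σ̂, B = 1σ̂–2σ̂, A = 2σ̂–3σ̂, * = beyond 3σ̂; sign = side of CL): 1:+C, 2:+C, 3:-A, 4:-A, 5:-C, 6:+C, 7:+C, 8:+B, 9:-C, 10:-B, 11:+C, 12:+B
Rule 2 (two of three consecutive points beyond the same 2σ limit) is satisfied at point 4.

rule 2 at point 4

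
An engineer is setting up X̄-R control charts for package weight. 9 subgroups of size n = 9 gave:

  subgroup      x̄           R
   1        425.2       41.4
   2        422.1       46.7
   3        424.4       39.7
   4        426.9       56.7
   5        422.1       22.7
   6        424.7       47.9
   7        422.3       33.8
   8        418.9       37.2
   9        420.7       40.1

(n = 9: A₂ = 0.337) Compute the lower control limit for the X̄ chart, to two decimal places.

X̄̄ = (425.2 + 422.1 + 424.4 + 426.9 + 422.1 + 424.7 + 422.3 + 418.9 + 420.7) / 9 = 3807.3000 / 9 = 423.0333
R̄ = (41.4 + 46.7 + 39.7 + 56.7 + 22.7 + 47.9 + 33.8 + 37.2 + 40.1) / 9 = 366.2000 / 9 = 40.6889
LCL = X̄̄ − A₂·R̄ = 423.0333 − 0.337 × 40.6889 = 409.3212

409.32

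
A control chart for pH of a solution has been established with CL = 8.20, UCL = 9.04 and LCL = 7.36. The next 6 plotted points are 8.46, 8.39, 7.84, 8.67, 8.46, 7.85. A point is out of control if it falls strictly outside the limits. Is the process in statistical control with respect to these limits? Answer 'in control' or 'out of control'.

All 6 points lie within [7.36, 9.04].

in control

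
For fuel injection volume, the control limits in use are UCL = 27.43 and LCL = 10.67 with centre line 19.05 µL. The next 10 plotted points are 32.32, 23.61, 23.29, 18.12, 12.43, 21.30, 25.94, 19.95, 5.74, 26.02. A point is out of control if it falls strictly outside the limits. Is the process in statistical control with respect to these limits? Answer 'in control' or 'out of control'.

Compare each point to [10.67, 27.43]: sample 1 = 32.32 > UCL; sample 9 = 5.74 < LCL.

out of control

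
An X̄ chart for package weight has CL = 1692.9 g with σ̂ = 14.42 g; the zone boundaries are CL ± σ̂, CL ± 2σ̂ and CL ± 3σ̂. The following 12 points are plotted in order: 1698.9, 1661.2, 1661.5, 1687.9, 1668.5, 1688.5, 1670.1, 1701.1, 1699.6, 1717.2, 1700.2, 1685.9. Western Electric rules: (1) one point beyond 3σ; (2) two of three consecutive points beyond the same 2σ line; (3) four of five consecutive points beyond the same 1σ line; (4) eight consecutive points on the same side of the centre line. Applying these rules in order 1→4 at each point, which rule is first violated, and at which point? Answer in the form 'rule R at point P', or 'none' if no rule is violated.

Zone of each point (C = within 1σ̂, B = 1σ̂–2σ̂, A = 2σ̂–3σ̂, * = beyond 3σ̂; sign = side of CL): 1:+C, 2:-A, 3:-A, 4:-C, 5:-B, 6:-C, 7:-B, 8:+C, 9:+C, 10:+B, 11:+C, 12:-C
Rule 2 (two of three consecutive points beyond the same 2σ limit) is satisfied at point 3.

rule 2 at point 3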